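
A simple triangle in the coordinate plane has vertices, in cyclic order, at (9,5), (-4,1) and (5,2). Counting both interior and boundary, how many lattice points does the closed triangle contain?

14

By the shoelace formula, twice the signed area is |[9·1 − (-4)·5] + [(-4)·2 − 5·1] + [5·5 − 9·2]| = 23, so the area is 23/2.
Along each edge there are gcd(|Δx|,|Δy|)+1 lattice points, so counting each shared vertex once the boundary has gcd(13,4) + gcd(9,1) + gcd(4,3) = 1+1+1 = 3.
Pick's theorem gives I = A − B/2 + 1 = 23/2 − 3/2 + 1 = 11, so the closed region contains I + B = 11 + 3 = 14 lattice points.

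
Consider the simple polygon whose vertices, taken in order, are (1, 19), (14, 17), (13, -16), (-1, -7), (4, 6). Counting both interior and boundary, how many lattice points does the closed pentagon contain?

358

Using the shoelace formula, 2A = |[1·17 − 14·19] + [14·(-16) − 13·17] + [13·(-7) − (-1)·(-16)] + [(-1)·6 − 4·(-7)] + [4·19 − 1·6]| = 709, so the area is 709/2.
Summing gcd(|Δx|,|Δy|) over the edges gives the boundary count: gcd(13,2) + gcd(1,33) + gcd(14,9) + gcd(5,13) + gcd(3,13) = 1+1+1+1+1 = 5.
Pick's theorem gives I = A − B/2 + 1 = 709/2 − 5/2 + 1 = 353, so the closed region contains I + B = 353 + 5 = 358 lattice points.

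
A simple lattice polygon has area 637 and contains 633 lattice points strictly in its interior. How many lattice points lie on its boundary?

Pick's theorem gives A = I + B/2 − 1, so B = 2(A − I + 1) = 2(637 − 633 + 1) = 10.

10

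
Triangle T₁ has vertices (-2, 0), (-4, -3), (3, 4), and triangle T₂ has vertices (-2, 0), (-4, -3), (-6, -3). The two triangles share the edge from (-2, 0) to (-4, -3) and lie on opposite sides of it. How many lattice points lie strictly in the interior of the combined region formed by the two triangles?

2

The union is the simple quadrilateral with vertices (-2, 0), (3, 4), (-4, -3), (-6, -3) in order.
Using the shoelace formula, 2A = |[(-2)·4 − 3·0] + [3·(-3) − (-4)·4] + [(-4)·(-3) − (-6)·(-3)] + [(-6)·0 − (-2)·(-3)]| = 13, so the area is 13/2.
Summing gcd(|Δx|,|Δy|) over the edges gives the boundary count: gcd(5,4) + gcd(7,7) + gcd(2,0) + gcd(4,3) = 1+7+2+1 = 11.
By Pick's theorem I = A − B/2 + 1 = 13/2 − 11/2 + 1 = 2.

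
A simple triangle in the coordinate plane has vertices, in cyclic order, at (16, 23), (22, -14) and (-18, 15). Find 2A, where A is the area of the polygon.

By the shoelace formula, twice the signed area is |[16·(-14) − 22·23] + [22·15 − (-18)·(-14)] + [(-18)·23 − 16·15]| = 1306, so the area is 653.

1306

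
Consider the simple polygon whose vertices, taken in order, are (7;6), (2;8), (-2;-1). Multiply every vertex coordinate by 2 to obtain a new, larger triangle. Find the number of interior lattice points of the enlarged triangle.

The shoelace formula gives twice the area as |(7·8 − 2·6) + (2·(-1) − (-2)·8) + ((-2)·6 − 7·(-1))| = 53, so the area is 26.5.
Summing gcd(|Δx|,|Δy|) over the edges gives the boundary count: gcd(5,2) + gcd(4,9) + gcd(9,7) = 1+1+1 = 3.
Scaling by 2 multiplies the area by 2² = 4 (so the new area is 106) and multiplies the boundary lattice-point count by 2, giving 6.
By Pick's theorem, the interior count of the dilated polygon is 106 − 6/2 + 1 = 104.

104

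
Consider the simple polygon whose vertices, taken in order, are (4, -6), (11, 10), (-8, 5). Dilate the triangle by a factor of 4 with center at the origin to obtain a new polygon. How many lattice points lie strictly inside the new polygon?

2147

By the shoelace formula, twice the signed area is |[4·10 − 11·(-6)] + [11·5 − (-8)·10] + [(-8)·(-6) − 4·5]| = 269, so the area is 134.5.
Summing gcd(|Δx|,|Δy|) over the edges gives the boundary count: gcd(7,16) + gcd(19,5) + gcd(12,11) = 1+1+1 = 3.
Scaling by 4 multiplies the area by 4² = 16 (so the new area is 2152) and multiplies the boundary lattice-point count by 4, giving 12.
By Pick's theorem, the interior count of the dilated polygon is 2152 − 12/2 + 1 = 2147.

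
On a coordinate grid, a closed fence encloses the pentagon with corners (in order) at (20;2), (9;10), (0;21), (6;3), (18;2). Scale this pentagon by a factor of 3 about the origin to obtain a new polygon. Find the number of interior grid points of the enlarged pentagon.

By the shoelace formula, twice the signed area is |(20·10 − 9·2) + (9·21 − 0·10) + (0·3 − 6·21) + (6·2 − 18·3) + (18·2 − 20·2)| = 199, so the area is 99.5.
Summing gcd(|Δx|,|Δy|) over the edges gives the boundary count: gcd(11,8) + gcd(9,11) + gcd(6,18) + gcd(12,1) + gcd(2,0) = 1+1+6+1+2 = 11.
Scaling by 3 multiplies the area by 3² = 9 (so the new area is 1791/2) and multiplies the boundary lattice-point count by 3, giving 33.
By Pick's theorem, the interior count of the dilated polygon is 1791/2 − 33/2 + 1 = 880.

880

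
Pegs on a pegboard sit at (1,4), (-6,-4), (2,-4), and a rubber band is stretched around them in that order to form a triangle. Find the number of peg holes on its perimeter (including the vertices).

10

Summing gcd(|Δx|,|Δy|) over the edges gives the boundary count: gcd(7,8) + gcd(8,0) + gcd(1,8) = 1+8+1 = 10.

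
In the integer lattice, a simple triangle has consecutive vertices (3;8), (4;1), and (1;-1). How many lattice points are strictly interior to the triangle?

By the shoelace formula, twice the signed area is |[3·1 − 4·8] + [4·(-1) − 1·1] + [1·8 − 3·(-1)]| = 23, so the area is 11.5.
The number of boundary lattice points is Σ gcd(|Δx|,|Δy|) = gcd(1,7) + gcd(3,2) + gcd(2,9) = 1+1+1 = 3.
Pick's theorem gives I = A − B/2 + 1 = 11.5 − 3/2 + 1 = 11.

11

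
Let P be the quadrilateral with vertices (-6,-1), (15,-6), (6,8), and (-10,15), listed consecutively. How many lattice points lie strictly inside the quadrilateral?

Using the shoelace formula, 2A = |((-6)·(-6) − 15·(-1)) + (15·8 − 6·(-6)) + (6·15 − (-10)·8) + ((-10)·(-1) − (-6)·15)| = 477, so the area is 477/2.
Along each edge there are gcd(|Δx|,|Δy|)+1 lattice points, so counting each shared vertex once the boundary has gcd(21,5) + gcd(9,14) + gcd(16,7) + gcd(4,16) = 1+1+1+4 = 7.
Pick's theorem gives I = A − B/2 + 1 = 477/2 − 7/2 + 1 = 236.

236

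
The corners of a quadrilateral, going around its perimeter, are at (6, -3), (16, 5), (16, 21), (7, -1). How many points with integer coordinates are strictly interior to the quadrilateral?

69

Using the shoelace formula, 2A = |[6·5 − 16·(-3)] + [16·21 − 16·5] + [16·(-1) − 7·21] + [7·(-3) − 6·(-1)]| = 156, so the area is 78.
The number of boundary lattice points is Σ gcd(|Δx|,|Δy|) = gcd(10,8) + gcd(0,16) + gcd(9,22) + gcd(1,2) = 2+16+1+1 = 20.
By Pick's theorem A = I + B/2 − 1, so I = 78 − 20/2 + 1 = 69.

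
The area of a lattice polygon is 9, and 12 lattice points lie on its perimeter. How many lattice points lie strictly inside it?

From Pick's theorem, I = A − B/2 + 1 = 9 − 12/2 + 1 = 4.

4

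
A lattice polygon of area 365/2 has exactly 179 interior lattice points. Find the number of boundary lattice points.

Pick's theorem gives A = I + B/2 − 1, so B = 2(A − I + 1) = 2(365/2 − 179 + 1) = 9.

9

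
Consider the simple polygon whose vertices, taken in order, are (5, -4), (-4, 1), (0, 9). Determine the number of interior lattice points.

44

Using the shoelace formula, 2A = |[5·1 − (-4)·(-4)] + [(-4)·9 − 0·1] + [0·(-4) − 5·9]| = 92, so the area is 46.
Summing gcd(|Δx|,|Δy|) over the edges gives the boundary count: gcd(9,5) + gcd(4,8) + gcd(5,13) = 1+4+1 = 6.
By Pick's theorem A = I + B/2 − 1, so I = 46 − 6/2 + 1 = 44.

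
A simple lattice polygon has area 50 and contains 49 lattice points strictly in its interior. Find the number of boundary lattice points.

4

Pick's theorem gives A = I + B/2 − 1, so B = 2(A − I + 1) = 2(50 − 49 + 1) = 4.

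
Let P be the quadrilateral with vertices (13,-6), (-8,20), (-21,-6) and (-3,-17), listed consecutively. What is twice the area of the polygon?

1258

Using the shoelace formula, 2A = |[13·20 − (-8)·(-6)] + [(-8)·(-6) − (-21)·20] + [(-21)·(-17) − (-3)·(-6)] + [(-3)·(-6) − 13·(-17)]| = 1258, so the area is 629.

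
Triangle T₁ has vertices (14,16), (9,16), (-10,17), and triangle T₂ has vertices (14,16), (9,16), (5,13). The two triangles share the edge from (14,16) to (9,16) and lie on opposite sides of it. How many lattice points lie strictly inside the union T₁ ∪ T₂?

8

The union is the simple quadrilateral with vertices (14,16), (-10,17), (9,16), (5,13) in order.
By the shoelace formula, twice the signed area is |(14·17 − (-10)·16) + ((-10)·16 − 9·17) + (9·13 − 5·16) + (5·16 − 14·13)| = 20, so the area is 10.
Summing gcd(|Δx|,|Δy|) over the edges gives the boundary count: gcd(24,1) + gcd(19,1) + gcd(4,3) + gcd(9,3) = 1+1+1+3 = 6.
By Pick's theorem I = A − B/2 + 1 = 10 − 6/2 + 1 = 8.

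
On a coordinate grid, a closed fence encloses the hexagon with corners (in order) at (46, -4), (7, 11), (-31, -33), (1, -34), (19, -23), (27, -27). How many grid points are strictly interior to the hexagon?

Using the shoelace formula, 2A = |(46·11 − 7·(-4)) + (7·(-33) − (-31)·11) + ((-31)·(-34) − 1·(-33)) + (1·(-23) − 19·(-34)) + (19·(-27) − 27·(-23)) + (27·(-4) − 46·(-27))| = 3596, so the area is 1798.
The number of boundary lattice points is Σ gcd(|Δx|,|Δy|) = gcd(39,15) + gcd(38,44) + gcd(32,1) + gcd(18,11) + gcd(8,4) + gcd(19,23) = 3+2+1+1+4+1 = 12.
Pick's theorem gives I = A − B/2 + 1 = 1798 − 12/2 + 1 = 1793.

1793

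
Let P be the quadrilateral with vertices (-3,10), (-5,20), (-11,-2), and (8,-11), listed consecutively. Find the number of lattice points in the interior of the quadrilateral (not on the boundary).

200

By the shoelace formula, twice the signed area is |[(-3)·20 − (-5)·10] + [(-5)·(-2) − (-11)·20] + [(-11)·(-11) − 8·(-2)] + [8·10 − (-3)·(-11)]| = 404, so the area is 202.
Along each edge there are gcd(|Δx|,|Δy|)+1 lattice points, so counting each shared vertex once the boundary has gcd(2,10) + gcd(6,22) + gcd(19,9) + gcd(11,21) = 2+2+1+1 = 6.
Pick's theorem gives I = A − B/2 + 1 = 202 − 6/2 + 1 = 200.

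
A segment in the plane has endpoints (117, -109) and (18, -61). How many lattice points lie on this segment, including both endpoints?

4

The number of lattice points on a segment between lattice points is gcd(|Δx|,|Δy|) + 1 = gcd(99,48) + 1 = 3 + 1 = 4.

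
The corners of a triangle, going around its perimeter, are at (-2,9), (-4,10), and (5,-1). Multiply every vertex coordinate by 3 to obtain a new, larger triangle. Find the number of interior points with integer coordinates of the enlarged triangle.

By the shoelace formula, twice the signed area is |((-2)·10 − (-4)·9) + ((-4)·(-1) − 5·10) + (5·9 − (-2)·(-1))| = 13, so the area is 13/2.
Along each edge there are gcd(|Δx|,|Δy|)+1 lattice points, so counting each shared vertex once the boundary has gcd(2,1) + gcd(9,11) + gcd(7,10) = 1+1+1 = 3.
Scaling by 3 multiplies the area by 3² = 9 (so the new area is 58.5) and multiplies the boundary lattice-point count by 3, giving 9.
By Pick's theorem, the interior count of the dilated polygon is 58.5 − 9/2 + 1 = 55.

55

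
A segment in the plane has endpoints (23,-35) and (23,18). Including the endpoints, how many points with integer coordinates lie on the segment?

54

The number of lattice points on a segment between lattice points is gcd(|Δx|,|Δy|) + 1 = gcd(0,53) + 1 = 53 + 1 = 54.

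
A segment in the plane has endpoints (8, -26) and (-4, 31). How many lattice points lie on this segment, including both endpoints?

The number of lattice points on a segment between lattice points is gcd(|Δx|,|Δy|) + 1 = gcd(12,57) + 1 = 3 + 1 = 4.

4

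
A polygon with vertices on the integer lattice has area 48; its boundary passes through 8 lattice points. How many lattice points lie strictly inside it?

From Pick's theorem, I = A − B/2 + 1 = 48 − 8/2 + 1 = 45.

45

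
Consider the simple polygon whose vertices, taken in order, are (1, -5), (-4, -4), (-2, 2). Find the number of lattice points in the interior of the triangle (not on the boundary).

By the shoelace formula, twice the signed area is |(1·(-4) − (-4)·(-5)) + ((-4)·2 − (-2)·(-4)) + ((-2)·(-5) − 1·2)| = 32, so the area is 16.
The number of boundary lattice points is Σ gcd(|Δx|,|Δy|) = gcd(5,1) + gcd(2,6) + gcd(3,7) = 1+2+1 = 4.
By Pick's theorem A = I + B/2 − 1, so I = 16 − 4/2 + 1 = 15.

15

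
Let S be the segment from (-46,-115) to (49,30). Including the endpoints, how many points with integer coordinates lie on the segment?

6

The number of lattice points on a segment between lattice points is gcd(|Δx|,|Δy|) + 1 = gcd(95,145) + 1 = 5 + 1 = 6.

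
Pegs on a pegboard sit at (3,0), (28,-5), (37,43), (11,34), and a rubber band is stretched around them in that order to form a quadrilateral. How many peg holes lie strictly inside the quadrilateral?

1024

The shoelace formula gives twice the area as |[3·(-5) − 28·0] + [28·43 − 37·(-5)] + [37·34 − 11·43] + [11·0 − 3·34]| = 2057, so the area is 2057/2.
The number of boundary lattice points is Σ gcd(|Δx|,|Δy|) = gcd(25,5) + gcd(9,48) + gcd(26,9) + gcd(8,34) = 5+3+1+2 = 11.
By Pick's theorem A = I + B/2 − 1, so I = 2057/2 − 11/2 + 1 = 1024.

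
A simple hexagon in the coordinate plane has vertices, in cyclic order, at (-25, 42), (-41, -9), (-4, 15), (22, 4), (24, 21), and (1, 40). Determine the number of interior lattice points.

1646

By the shoelace formula, twice the signed area is |((-25)·(-9) − (-41)·42) + ((-41)·15 − (-4)·(-9)) + ((-4)·4 − 22·15) + (22·21 − 24·4) + (24·40 − 1·21) + (1·42 − (-25)·40)| = 3297, so the area is 3297/2.
Along each edge there are gcd(|Δx|,|Δy|)+1 lattice points, so counting each shared vertex once the boundary has gcd(16,51) + gcd(37,24) + gcd(26,11) + gcd(2,17) + gcd(23,19) + gcd(26,2) = 1+1+1+1+1+2 = 7.
Pick's theorem gives I = A − B/2 + 1 = 3297/2 − 7/2 + 1 = 1646.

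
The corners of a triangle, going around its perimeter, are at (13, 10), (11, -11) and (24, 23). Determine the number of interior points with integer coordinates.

The shoelace formula gives twice the area as |[13·(-11) − 11·10] + [11·23 − 24·(-11)] + [24·10 − 13·23]| = 205, so the area is 102.5.
The number of boundary lattice points is Σ gcd(|Δx|,|Δy|) = gcd(2,21) + gcd(13,34) + gcd(11,13) = 1+1+1 = 3.
By Pick's theorem A = I + B/2 − 1, so I = 102.5 − 3/2 + 1 = 102.

102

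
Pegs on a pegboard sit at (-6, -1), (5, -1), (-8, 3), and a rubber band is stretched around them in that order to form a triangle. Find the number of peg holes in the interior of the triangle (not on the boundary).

16

By the shoelace formula, twice the signed area is |[(-6)·(-1) − 5·(-1)] + [5·3 − (-8)·(-1)] + [(-8)·(-1) − (-6)·3]| = 44, so the area is 22.
The number of boundary lattice points is Σ gcd(|Δx|,|Δy|) = gcd(11,0) + gcd(13,4) + gcd(2,4) = 11+1+2 = 14.
Pick's theorem gives I = A − B/2 + 1 = 22 − 14/2 + 1 = 16.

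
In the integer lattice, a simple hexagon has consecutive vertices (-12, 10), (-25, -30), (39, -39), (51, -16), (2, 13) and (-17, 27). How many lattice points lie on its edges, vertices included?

6

Along each edge there are gcd(|Δx|,|Δy|)+1 lattice points, so counting each shared vertex once the boundary has gcd(13,40) + gcd(64,9) + gcd(12,23) + gcd(49,29) + gcd(19,14) + gcd(5,17) = 1+1+1+1+1+1 = 6.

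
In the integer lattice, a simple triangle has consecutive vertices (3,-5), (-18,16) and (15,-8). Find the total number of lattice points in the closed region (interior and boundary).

109

By the shoelace formula, twice the signed area is |(3·16 − (-18)·(-5)) + ((-18)·(-8) − 15·16) + (15·(-5) − 3·(-8))| = 189, so the area is 189/2.
Summing gcd(|Δx|,|Δy|) over the edges gives the boundary count: gcd(21,21) + gcd(33,24) + gcd(12,3) = 21+3+3 = 27.
Pick's theorem gives I = A − B/2 + 1 = 189/2 − 27/2 + 1 = 82, so the closed region contains I + B = 82 + 27 = 109 lattice points.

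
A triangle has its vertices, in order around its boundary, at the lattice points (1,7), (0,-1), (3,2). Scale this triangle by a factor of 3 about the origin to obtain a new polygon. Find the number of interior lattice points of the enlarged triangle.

Using the shoelace formula, 2A = |(1·(-1) − 0·7) + (0·2 − 3·(-1)) + (3·7 − 1·2)| = 21, so the area is 10.5.
Along each edge there are gcd(|Δx|,|Δy|)+1 lattice points, so counting each shared vertex once the boundary has gcd(1,8) + gcd(3,3) + gcd(2,5) = 1+3+1 = 5.
Scaling by 3 multiplies the area by 3² = 9 (so the new area is 189/2) and multiplies the boundary lattice-point count by 3, giving 15.
By Pick's theorem, the interior count of the dilated polygon is 189/2 − 15/2 + 1 = 88.

88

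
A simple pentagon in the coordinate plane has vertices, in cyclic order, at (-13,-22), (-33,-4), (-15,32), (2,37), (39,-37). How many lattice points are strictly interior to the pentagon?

2604

Using the shoelace formula, 2A = |((-13)·(-4) − (-33)·(-22)) + ((-33)·32 − (-15)·(-4)) + ((-15)·37 − 2·32) + (2·(-37) − 39·37) + (39·(-22) − (-13)·(-37))| = 5265, so the area is 5265/2.
Summing gcd(|Δx|,|Δy|) over the edges gives the boundary count: gcd(20,18) + gcd(18,36) + gcd(17,5) + gcd(37,74) + gcd(52,15) = 2+18+1+37+1 = 59.
By Pick's theorem A = I + B/2 − 1, so I = 5265/2 − 59/2 + 1 = 2604.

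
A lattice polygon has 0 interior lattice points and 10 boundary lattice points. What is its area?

4

Pick's theorem states A = I + B/2 − 1, so A = 0 + 10/2 − 1 = 4.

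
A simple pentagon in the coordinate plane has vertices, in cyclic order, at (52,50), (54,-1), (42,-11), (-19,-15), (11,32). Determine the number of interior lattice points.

2848

The shoelace formula gives twice the area as |(52·(-1) − 54·50) + (54·(-11) − 42·(-1)) + (42·(-15) − (-19)·(-11)) + ((-19)·32 − 11·(-15)) + (11·50 − 52·32)| = 5700, so the area is 2850.
The number of boundary lattice points is Σ gcd(|Δx|,|Δy|) = gcd(2,51) + gcd(12,10) + gcd(61,4) + gcd(30,47) + gcd(41,18) = 1+2+1+1+1 = 6.
Pick's theorem gives I = A − B/2 + 1 = 2850 − 6/2 + 1 = 2848.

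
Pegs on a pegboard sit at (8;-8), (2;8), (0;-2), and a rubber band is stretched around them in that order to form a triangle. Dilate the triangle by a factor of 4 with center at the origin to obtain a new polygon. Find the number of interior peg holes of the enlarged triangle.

Using the shoelace formula, 2A = |[8·8 − 2·(-8)] + [2·(-2) − 0·8] + [0·(-8) − 8·(-2)]| = 92, so the area is 46.
The number of boundary lattice points is Σ gcd(|Δx|,|Δy|) = gcd(6,16) + gcd(2,10) + gcd(8,6) = 2+2+2 = 6.
Scaling by 4 multiplies the area by 4² = 16 (so the new area is 736) and multiplies the boundary lattice-point count by 4, giving 24.
By Pick's theorem, the interior count of the dilated polygon is 736 − 24/2 + 1 = 725.

725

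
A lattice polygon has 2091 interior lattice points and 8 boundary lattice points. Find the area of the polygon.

2094

Pick's theorem states A = I + B/2 − 1, so A = 2091 + 8/2 − 1 = 2094.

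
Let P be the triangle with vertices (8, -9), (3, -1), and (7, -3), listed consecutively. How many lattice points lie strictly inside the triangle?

10

The shoelace formula gives twice the area as |(8·(-1) − 3·(-9)) + (3·(-3) − 7·(-1)) + (7·(-9) − 8·(-3))| = 22, so the area is 11.
Summing gcd(|Δx|,|Δy|) over the edges gives the boundary count: gcd(5,8) + gcd(4,2) + gcd(1,6) = 1+2+1 = 4.
By Pick's theorem A = I + B/2 − 1, so I = 11 − 4/2 + 1 = 10.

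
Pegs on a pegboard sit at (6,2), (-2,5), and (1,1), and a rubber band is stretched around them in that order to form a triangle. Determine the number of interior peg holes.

11

The shoelace formula gives twice the area as |(6·5 − (-2)·2) + ((-2)·1 − 1·5) + (1·2 − 6·1)| = 23, so the area is 11.5.
Summing gcd(|Δx|,|Δy|) over the edges gives the boundary count: gcd(8,3) + gcd(3,4) + gcd(5,1) = 1+1+1 = 3.
By Pick's theorem A = I + B/2 − 1, so I = 11.5 − 3/2 + 1 = 11.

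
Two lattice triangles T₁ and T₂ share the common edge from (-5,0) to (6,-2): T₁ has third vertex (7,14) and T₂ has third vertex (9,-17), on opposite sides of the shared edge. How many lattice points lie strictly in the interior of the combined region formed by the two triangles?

The union is the simple quadrilateral with vertices (-5,0), (7,14), (6,-2), (9,-17) in order.
Using the shoelace formula, 2A = |[(-5)·14 − 7·0] + [7·(-2) − 6·14] + [6·(-17) − 9·(-2)] + [9·0 − (-5)·(-17)]| = 337, so the area is 337/2.
Summing gcd(|Δx|,|Δy|) over the edges gives the boundary count: gcd(12,14) + gcd(1,16) + gcd(3,15) + gcd(14,17) = 2+1+3+1 = 7.
By Pick's theorem I = A − B/2 + 1 = 337/2 − 7/2 + 1 = 166.

166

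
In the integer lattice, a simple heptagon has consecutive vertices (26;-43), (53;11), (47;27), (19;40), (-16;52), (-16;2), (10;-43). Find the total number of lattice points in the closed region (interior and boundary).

4365

The shoelace formula gives twice the area as |(26·11 − 53·(-43)) + (53·27 − 47·11) + (47·40 − 19·27) + (19·52 − (-16)·40) + ((-16)·2 − (-16)·52) + ((-16)·(-43) − 10·2) + (10·(-43) − 26·(-43))| = 8630, so the area is 4315.
The number of boundary lattice points is Σ gcd(|Δx|,|Δy|) = gcd(27,54) + gcd(6,16) + gcd(28,13) + gcd(35,12) + gcd(0,50) + gcd(26,45) + gcd(16,0) = 27+2+1+1+50+1+16 = 98.
Pick's theorem gives I = A − B/2 + 1 = 4315 − 98/2 + 1 = 4267, so the closed region contains I + B = 4267 + 98 = 4365 lattice points.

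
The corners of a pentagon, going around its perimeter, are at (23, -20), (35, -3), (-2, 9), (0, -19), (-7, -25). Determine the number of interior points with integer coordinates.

By the shoelace formula, twice the signed area is |[23·(-3) − 35·(-20)] + [35·9 − (-2)·(-3)] + [(-2)·(-19) − 0·9] + [0·(-25) − (-7)·(-19)] + [(-7)·(-20) − 23·(-25)]| = 1560, so the area is 780.
Summing gcd(|Δx|,|Δy|) over the edges gives the boundary count: gcd(12,17) + gcd(37,12) + gcd(2,28) + gcd(7,6) + gcd(30,5) = 1+1+2+1+5 = 10.
Pick's theorem gives I = A − B/2 + 1 = 780 − 10/2 + 1 = 776.

776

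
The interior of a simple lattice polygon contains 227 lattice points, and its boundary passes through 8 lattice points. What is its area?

Pick's theorem states A = I + B/2 − 1, so A = 227 + 8/2 − 1 = 230.

230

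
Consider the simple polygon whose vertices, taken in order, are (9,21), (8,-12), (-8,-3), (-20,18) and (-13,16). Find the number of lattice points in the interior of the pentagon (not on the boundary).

By the shoelace formula, twice the signed area is |(9·(-12) − 8·21) + (8·(-3) − (-8)·(-12)) + ((-8)·18 − (-20)·(-3)) + ((-20)·16 − (-13)·18) + ((-13)·21 − 9·16)| = 1103, so the area is 551.5.
Along each edge there are gcd(|Δx|,|Δy|)+1 lattice points, so counting each shared vertex once the boundary has gcd(1,33) + gcd(16,9) + gcd(12,21) + gcd(7,2) + gcd(22,5) = 1+1+3+1+1 = 7.
Pick's theorem gives I = A − B/2 + 1 = 551.5 − 7/2 + 1 = 549.

549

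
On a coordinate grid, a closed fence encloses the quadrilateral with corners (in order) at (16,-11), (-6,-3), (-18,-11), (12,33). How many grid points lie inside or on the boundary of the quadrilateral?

Using the shoelace formula, 2A = |[16·(-3) − (-6)·(-11)] + [(-6)·(-11) − (-18)·(-3)] + [(-18)·33 − 12·(-11)] + [12·(-11) − 16·33]| = 1224, so the area is 612.
Summing gcd(|Δx|,|Δy|) over the edges gives the boundary count: gcd(22,8) + gcd(12,8) + gcd(30,44) + gcd(4,44) = 2+4+2+4 = 12.
Pick's theorem gives I = A − B/2 + 1 = 612 − 12/2 + 1 = 607, so the closed region contains I + B = 607 + 12 = 619 lattice points.

619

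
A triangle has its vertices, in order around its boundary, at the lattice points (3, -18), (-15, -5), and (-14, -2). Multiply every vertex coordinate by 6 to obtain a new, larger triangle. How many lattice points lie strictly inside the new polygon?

The shoelace formula gives twice the area as |(3·(-5) − (-15)·(-18)) + ((-15)·(-2) − (-14)·(-5)) + ((-14)·(-18) − 3·(-2))| = 67, so the area is 33.5.
Along each edge there are gcd(|Δx|,|Δy|)+1 lattice points, so counting each shared vertex once the boundary has gcd(18,13) + gcd(1,3) + gcd(17,16) = 1+1+1 = 3.
Scaling by 6 multiplies the area by 6² = 36 (so the new area is 1206) and multiplies the boundary lattice-point count by 6, giving 18.
By Pick's theorem, the interior count of the dilated polygon is 1206 − 18/2 + 1 = 1198.

1198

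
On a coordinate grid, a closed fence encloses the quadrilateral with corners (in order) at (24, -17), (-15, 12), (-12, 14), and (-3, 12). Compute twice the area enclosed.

372

By the shoelace formula, twice the signed area is |(24·12 − (-15)·(-17)) + ((-15)·14 − (-12)·12) + ((-12)·12 − (-3)·14) + ((-3)·(-17) − 24·12)| = 372, so the area is 186.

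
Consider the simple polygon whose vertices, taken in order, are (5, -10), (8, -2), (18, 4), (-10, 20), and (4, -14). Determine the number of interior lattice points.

By the shoelace formula, twice the signed area is |[5·(-2) − 8·(-10)] + [8·4 − 18·(-2)] + [18·20 − (-10)·4] + [(-10)·(-14) − 4·20] + [4·(-10) − 5·(-14)]| = 628, so the area is 314.
Summing gcd(|Δx|,|Δy|) over the edges gives the boundary count: gcd(3,8) + gcd(10,6) + gcd(28,16) + gcd(14,34) + gcd(1,4) = 1+2+4+2+1 = 10.
Pick's theorem gives I = A − B/2 + 1 = 314 − 10/2 + 1 = 310.

310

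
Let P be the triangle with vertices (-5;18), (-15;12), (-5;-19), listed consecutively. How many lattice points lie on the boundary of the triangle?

Along each edge there are gcd(|Δx|,|Δy|)+1 lattice points, so counting each shared vertex once the boundary has gcd(10,6) + gcd(10,31) + gcd(0,37) = 2+1+37 = 40.

40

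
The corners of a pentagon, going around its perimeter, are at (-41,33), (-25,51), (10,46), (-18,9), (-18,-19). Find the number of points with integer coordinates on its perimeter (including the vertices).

The number of boundary lattice points is Σ gcd(|Δx|,|Δy|) = gcd(16,18) + gcd(35,5) + gcd(28,37) + gcd(0,28) + gcd(23,52) = 2+5+1+28+1 = 37.

37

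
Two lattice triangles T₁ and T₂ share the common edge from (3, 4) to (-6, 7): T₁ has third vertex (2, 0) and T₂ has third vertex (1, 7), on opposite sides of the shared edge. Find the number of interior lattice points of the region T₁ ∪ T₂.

26

The union is the simple quadrilateral with vertices (3, 4), (2, 0), (-6, 7), (1, 7) in order.
The shoelace formula gives twice the area as |[3·0 − 2·4] + [2·7 − (-6)·0] + [(-6)·7 − 1·7] + [1·4 − 3·7]| = 60, so the area is 30.
Summing gcd(|Δx|,|Δy|) over the edges gives the boundary count: gcd(1,4) + gcd(8,7) + gcd(7,0) + gcd(2,3) = 1+1+7+1 = 10.
By Pick's theorem I = A − B/2 + 1 = 30 − 10/2 + 1 = 26.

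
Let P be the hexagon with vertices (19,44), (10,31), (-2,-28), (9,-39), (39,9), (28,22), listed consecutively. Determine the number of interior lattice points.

1632

Using the shoelace formula, 2A = |(19·31 − 10·44) + (10·(-28) − (-2)·31) + ((-2)·(-39) − 9·(-28)) + (9·9 − 39·(-39)) + (39·22 − 28·9) + (28·44 − 19·22)| = 3283, so the area is 1641.5.
Summing gcd(|Δx|,|Δy|) over the edges gives the boundary count: gcd(9,13) + gcd(12,59) + gcd(11,11) + gcd(30,48) + gcd(11,13) + gcd(9,22) = 1+1+11+6+1+1 = 21.
By Pick's theorem A = I + B/2 − 1, so I = 1641.5 − 21/2 + 1 = 1632.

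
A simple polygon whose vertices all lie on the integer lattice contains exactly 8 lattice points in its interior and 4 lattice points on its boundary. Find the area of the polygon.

9

Pick's theorem states A = I + B/2 − 1, so A = 8 + 4/2 − 1 = 9.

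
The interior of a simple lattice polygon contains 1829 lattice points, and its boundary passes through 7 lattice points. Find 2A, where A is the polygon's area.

3663

Pick's theorem states A = I + B/2 − 1, so A = 1829 + 7/2 − 1 = 3663/2.
Hence 2A = 3663.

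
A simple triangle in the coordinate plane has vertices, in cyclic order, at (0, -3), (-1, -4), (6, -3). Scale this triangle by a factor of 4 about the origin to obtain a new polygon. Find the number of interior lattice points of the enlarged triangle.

By the shoelace formula, twice the signed area is |(0·(-4) − (-1)·(-3)) + ((-1)·(-3) − 6·(-4)) + (6·(-3) − 0·(-3))| = 6, so the area is 3.
Along each edge there are gcd(|Δx|,|Δy|)+1 lattice points, so counting each shared vertex once the boundary has gcd(1,1) + gcd(7,1) + gcd(6,0) = 1+1+6 = 8.
Scaling by 4 multiplies the area by 4² = 16 (so the new area is 48) and multiplies the boundary lattice-point count by 4, giving 32.
By Pick's theorem, the interior count of the dilated polygon is 48 − 32/2 + 1 = 33.

33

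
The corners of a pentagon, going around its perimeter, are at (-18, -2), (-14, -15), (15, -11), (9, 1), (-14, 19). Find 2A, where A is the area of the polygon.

By the shoelace formula, twice the signed area is |((-18)·(-15) − (-14)·(-2)) + ((-14)·(-11) − 15·(-15)) + (15·1 − 9·(-11)) + (9·19 − (-14)·1) + ((-14)·(-2) − (-18)·19)| = 1290, so the area is 645.

1290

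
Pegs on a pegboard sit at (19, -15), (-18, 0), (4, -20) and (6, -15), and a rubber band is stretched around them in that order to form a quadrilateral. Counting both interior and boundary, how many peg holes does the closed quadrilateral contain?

182

The shoelace formula gives twice the area as |[19·0 − (-18)·(-15)] + [(-18)·(-20) − 4·0] + [4·(-15) − 6·(-20)] + [6·(-15) − 19·(-15)]| = 345, so the area is 345/2.
Summing gcd(|Δx|,|Δy|) over the edges gives the boundary count: gcd(37,15) + gcd(22,20) + gcd(2,5) + gcd(13,0) = 1+2+1+13 = 17.
Pick's theorem gives I = A − B/2 + 1 = 345/2 − 17/2 + 1 = 165, so the closed region contains I + B = 165 + 17 = 182 lattice points.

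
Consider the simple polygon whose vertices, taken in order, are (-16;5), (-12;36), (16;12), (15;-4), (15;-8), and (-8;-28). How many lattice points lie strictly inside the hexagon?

By the shoelace formula, twice the signed area is |[(-16)·36 − (-12)·5] + [(-12)·12 − 16·36] + [16·(-4) − 15·12] + [15·(-8) − 15·(-4)] + [15·(-28) − (-8)·(-8)] + [(-8)·5 − (-16)·(-28)]| = 2512, so the area is 1256.
The number of boundary lattice points is Σ gcd(|Δx|,|Δy|) = gcd(4,31) + gcd(28,24) + gcd(1,16) + gcd(0,4) + gcd(23,20) + gcd(8,33) = 1+4+1+4+1+1 = 12.
By Pick's theorem A = I + B/2 − 1, so I = 1256 − 12/2 + 1 = 1251.

1251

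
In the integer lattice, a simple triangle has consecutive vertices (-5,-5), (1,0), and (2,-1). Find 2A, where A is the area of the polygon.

11

Using the shoelace formula, 2A = |((-5)·0 − 1·(-5)) + (1·(-1) − 2·0) + (2·(-5) − (-5)·(-1))| = 11, so the area is 11/2.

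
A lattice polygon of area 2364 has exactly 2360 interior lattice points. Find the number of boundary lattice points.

Pick's theorem gives A = I + B/2 − 1, so B = 2(A − I + 1) = 2(2364 − 2360 + 1) = 10.

10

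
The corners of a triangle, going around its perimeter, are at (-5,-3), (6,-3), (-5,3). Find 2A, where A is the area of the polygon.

66

By the shoelace formula, twice the signed area is |[(-5)·(-3) − 6·(-3)] + [6·3 − (-5)·(-3)] + [(-5)·(-3) − (-5)·3]| = 66, so the area is 33.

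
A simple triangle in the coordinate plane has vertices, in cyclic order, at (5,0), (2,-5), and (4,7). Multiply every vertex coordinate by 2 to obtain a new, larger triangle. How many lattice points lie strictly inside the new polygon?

49

Using the shoelace formula, 2A = |[5·(-5) − 2·0] + [2·7 − 4·(-5)] + [4·0 − 5·7]| = 26, so the area is 13.
Along each edge there are gcd(|Δx|,|Δy|)+1 lattice points, so counting each shared vertex once the boundary has gcd(3,5) + gcd(2,12) + gcd(1,7) = 1+2+1 = 4.
Scaling by 2 multiplies the area by 2² = 4 (so the new area is 52) and multiplies the boundary lattice-point count by 2, giving 8.
By Pick's theorem, the interior count of the dilated polygon is 52 − 8/2 + 1 = 49.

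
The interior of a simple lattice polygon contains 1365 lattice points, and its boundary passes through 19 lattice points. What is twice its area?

By Pick's theorem, A = I + B/2 − 1 = 1365 + 19/2 − 1 = 2747/2.
Hence 2A = 2747.

2747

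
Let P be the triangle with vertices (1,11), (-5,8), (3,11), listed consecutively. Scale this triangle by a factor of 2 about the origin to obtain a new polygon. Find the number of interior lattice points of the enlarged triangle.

By the shoelace formula, twice the signed area is |[1·8 − (-5)·11] + [(-5)·11 − 3·8] + [3·11 − 1·11]| = 6, so the area is 3.
The number of boundary lattice points is Σ gcd(|Δx|,|Δy|) = gcd(6,3) + gcd(8,3) + gcd(2,0) = 3+1+2 = 6.
Scaling by 2 multiplies the area by 2² = 4 (so the new area is 12) and multiplies the boundary lattice-point count by 2, giving 12.
By Pick's theorem, the interior count of the dilated polygon is 12 − 12/2 + 1 = 7.

7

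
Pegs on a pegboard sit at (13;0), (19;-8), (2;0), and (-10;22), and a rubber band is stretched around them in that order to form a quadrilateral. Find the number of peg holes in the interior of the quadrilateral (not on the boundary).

The shoelace formula gives twice the area as |[13·(-8) − 19·0] + [19·0 − 2·(-8)] + [2·22 − (-10)·0] + [(-10)·0 − 13·22]| = 330, so the area is 165.
The number of boundary lattice points is Σ gcd(|Δx|,|Δy|) = gcd(6,8) + gcd(17,8) + gcd(12,22) + gcd(23,22) = 2+1+2+1 = 6.
Pick's theorem gives I = A − B/2 + 1 = 165 − 6/2 + 1 = 163.

163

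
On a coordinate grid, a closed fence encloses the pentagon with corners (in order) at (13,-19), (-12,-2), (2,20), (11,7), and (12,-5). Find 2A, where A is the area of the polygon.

998

Using the shoelace formula, 2A = |[13·(-2) − (-12)·(-19)] + [(-12)·20 − 2·(-2)] + [2·7 − 11·20] + [11·(-5) − 12·7] + [12·(-19) − 13·(-5)]| = 998, so the area is 499.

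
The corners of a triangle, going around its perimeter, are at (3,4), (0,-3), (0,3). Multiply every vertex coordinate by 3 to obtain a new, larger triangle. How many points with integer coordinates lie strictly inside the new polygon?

By the shoelace formula, twice the signed area is |(3·(-3) − 0·4) + (0·3 − 0·(-3)) + (0·4 − 3·3)| = 18, so the area is 9.
Along each edge there are gcd(|Δx|,|Δy|)+1 lattice points, so counting each shared vertex once the boundary has gcd(3,7) + gcd(0,6) + gcd(3,1) = 1+6+1 = 8.
Scaling by 3 multiplies the area by 3² = 9 (so the new area is 81) and multiplies the boundary lattice-point count by 3, giving 24.
By Pick's theorem, the interior count of the dilated polygon is 81 − 24/2 + 1 = 70.

70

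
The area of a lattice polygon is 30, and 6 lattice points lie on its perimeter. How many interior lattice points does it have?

28

From Pick's theorem, I = A − B/2 + 1 = 30 − 6/2 + 1 = 28.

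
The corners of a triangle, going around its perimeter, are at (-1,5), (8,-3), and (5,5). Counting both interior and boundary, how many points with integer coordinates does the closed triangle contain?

Using the shoelace formula, 2A = |[(-1)·(-3) − 8·5] + [8·5 − 5·(-3)] + [5·5 − (-1)·5]| = 48, so the area is 24.
The number of boundary lattice points is Σ gcd(|Δx|,|Δy|) = gcd(9,8) + gcd(3,8) + gcd(6,0) = 1+1+6 = 8.
Pick's theorem gives I = A − B/2 + 1 = 24 − 8/2 + 1 = 21, so the closed region contains I + B = 21 + 8 = 29 lattice points.

29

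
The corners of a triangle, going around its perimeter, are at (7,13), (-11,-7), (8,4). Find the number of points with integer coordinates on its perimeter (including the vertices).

4

Along each edge there are gcd(|Δx|,|Δy|)+1 lattice points, so counting each shared vertex once the boundary has gcd(18,20) + gcd(19,11) + gcd(1,9) = 2+1+1 = 4.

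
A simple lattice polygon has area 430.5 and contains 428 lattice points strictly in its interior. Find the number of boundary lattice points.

7

Pick's theorem gives A = I + B/2 − 1, so B = 2(A − I + 1) = 2(430.5 − 428 + 1) = 7.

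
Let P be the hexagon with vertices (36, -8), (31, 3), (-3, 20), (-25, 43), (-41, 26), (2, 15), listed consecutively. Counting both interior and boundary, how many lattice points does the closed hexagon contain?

635

Using the shoelace formula, 2A = |(36·3 − 31·(-8)) + (31·20 − (-3)·3) + ((-3)·43 − (-25)·20) + ((-25)·26 − (-41)·43) + ((-41)·15 − 2·26) + (2·(-8) − 36·15)| = 1246, so the area is 623.
Summing gcd(|Δx|,|Δy|) over the edges gives the boundary count: gcd(5,11) + gcd(34,17) + gcd(22,23) + gcd(16,17) + gcd(43,11) + gcd(34,23) = 1+17+1+1+1+1 = 22.
Pick's theorem gives I = A − B/2 + 1 = 623 − 22/2 + 1 = 613, so the closed region contains I + B = 613 + 22 = 635 lattice points.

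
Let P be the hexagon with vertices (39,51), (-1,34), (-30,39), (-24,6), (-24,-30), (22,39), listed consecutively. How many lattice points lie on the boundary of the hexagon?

65

The number of boundary lattice points is Σ gcd(|Δx|,|Δy|) = gcd(40,17) + gcd(29,5) + gcd(6,33) + gcd(0,36) + gcd(46,69) + gcd(17,12) = 1+1+3+36+23+1 = 65.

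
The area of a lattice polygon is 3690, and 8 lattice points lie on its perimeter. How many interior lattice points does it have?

3687

From Pick's theorem, I = A − B/2 + 1 = 3690 − 8/2 + 1 = 3687.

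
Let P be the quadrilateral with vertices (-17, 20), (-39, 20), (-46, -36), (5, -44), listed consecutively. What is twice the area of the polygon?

4320

Using the shoelace formula, 2A = |((-17)·20 − (-39)·20) + ((-39)·(-36) − (-46)·20) + ((-46)·(-44) − 5·(-36)) + (5·20 − (-17)·(-44))| = 4320, so the area is 2160.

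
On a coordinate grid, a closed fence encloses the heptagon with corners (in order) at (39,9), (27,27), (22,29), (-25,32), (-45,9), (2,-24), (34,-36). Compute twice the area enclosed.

7159

Using the shoelace formula, 2A = |[39·27 − 27·9] + [27·29 − 22·27] + [22·32 − (-25)·29] + [(-25)·9 − (-45)·32] + [(-45)·(-24) − 2·9] + [2·(-36) − 34·(-24)] + [34·9 − 39·(-36)]| = 7159, so the area is 7159/2.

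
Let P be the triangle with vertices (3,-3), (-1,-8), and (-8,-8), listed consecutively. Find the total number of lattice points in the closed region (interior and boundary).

Using the shoelace formula, 2A = |[3·(-8) − (-1)·(-3)] + [(-1)·(-8) − (-8)·(-8)] + [(-8)·(-3) − 3·(-8)]| = 35, so the area is 17.5.
The number of boundary lattice points is Σ gcd(|Δx|,|Δy|) = gcd(4,5) + gcd(7,0) + gcd(11,5) = 1+7+1 = 9.
Pick's theorem gives I = A − B/2 + 1 = 17.5 − 9/2 + 1 = 14, so the closed region contains I + B = 14 + 9 = 23 lattice points.

23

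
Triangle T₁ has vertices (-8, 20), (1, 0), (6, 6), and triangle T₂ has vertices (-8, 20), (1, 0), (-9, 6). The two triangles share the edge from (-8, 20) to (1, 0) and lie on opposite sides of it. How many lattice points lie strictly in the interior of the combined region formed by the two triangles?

142

The union is the simple quadrilateral with vertices (-8, 20), (6, 6), (1, 0), (-9, 6) in order.
By the shoelace formula, twice the signed area is |((-8)·6 − 6·20) + (6·0 − 1·6) + (1·6 − (-9)·0) + ((-9)·20 − (-8)·6)| = 300, so the area is 150.
Summing gcd(|Δx|,|Δy|) over the edges gives the boundary count: gcd(14,14) + gcd(5,6) + gcd(10,6) + gcd(1,14) = 14+1+2+1 = 18.
By Pick's theorem I = A − B/2 + 1 = 150 − 18/2 + 1 = 142.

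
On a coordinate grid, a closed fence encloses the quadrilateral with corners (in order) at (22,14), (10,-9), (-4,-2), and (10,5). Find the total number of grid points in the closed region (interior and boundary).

192

The shoelace formula gives twice the area as |[22·(-9) − 10·14] + [10·(-2) − (-4)·(-9)] + [(-4)·5 − 10·(-2)] + [10·14 − 22·5]| = 364, so the area is 182.
The number of boundary lattice points is Σ gcd(|Δx|,|Δy|) = gcd(12,23) + gcd(14,7) + gcd(14,7) + gcd(12,9) = 1+7+7+3 = 18.
Pick's theorem gives I = A − B/2 + 1 = 182 − 18/2 + 1 = 174, so the closed region contains I + B = 174 + 18 = 192 lattice points.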